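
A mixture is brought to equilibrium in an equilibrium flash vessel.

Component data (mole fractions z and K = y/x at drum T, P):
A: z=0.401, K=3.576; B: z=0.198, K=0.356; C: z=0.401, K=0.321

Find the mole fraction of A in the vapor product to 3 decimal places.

Material balance + equilibrium reduce to Σ zᵢ(Kᵢ−1)/(1+V/F(Kᵢ−1)) = 0.
g(0) = ΣzᵢKᵢ − 1 = 0.633 and g(1) = 1 − Σzᵢ/Kᵢ = -0.918, so a root lies in (0, 1).
Newton iteration, V/F⁰ = 0.5:
  V/F = 0.500: g = -0.1488, g' = -1.111 → V/F = 0.366
  V/F = 0.366: g = 0.0025, g' = -1.173 → V/F = 0.368
Converged at V/F = 0.368.
Compositions from xᵢ = zᵢ/(1+V/F(Kᵢ−1)), yᵢ = Kᵢxᵢ:
  A: x = 0.206, y = 0.736
  B: x = 0.260, y = 0.092
  C: x = 0.535, y = 0.172

y_A = 0.736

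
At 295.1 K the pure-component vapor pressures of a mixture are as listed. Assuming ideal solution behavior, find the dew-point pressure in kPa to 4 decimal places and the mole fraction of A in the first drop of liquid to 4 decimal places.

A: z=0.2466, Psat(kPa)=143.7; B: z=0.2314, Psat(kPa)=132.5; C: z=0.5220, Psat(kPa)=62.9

Pdew = 85.0241 kPa, x_A = 0.1459

At the dew point ψ → 1, so Σzᵢ/Kᵢ = 1 with Kᵢ = Pᵢˢᵃᵗ/P ⇒ 1/P = Σzᵢ/Pᵢˢᵃᵗ.
1/P = 0.2466/143.7 + 0.2314/132.5 + 0.5220/62.9 = 0.0117614 ⇒ P = 85.0241 kPa
xᵢ = zᵢP/Pᵢˢᵃᵗ ⇒ x_A = 0.2466·85.0241/143.7 = 0.1459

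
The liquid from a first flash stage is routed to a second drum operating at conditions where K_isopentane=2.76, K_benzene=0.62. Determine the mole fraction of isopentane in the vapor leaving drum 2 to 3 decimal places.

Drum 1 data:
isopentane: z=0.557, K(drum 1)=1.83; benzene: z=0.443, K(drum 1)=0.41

y_isopentane (drum 2) = 0.490

Drum 1:
Let ψ₁ = V/F and solve Σ zᵢ(Kᵢ−1)/(1+ψ₁(Kᵢ−1)) = 0.
g(0) = ΣzᵢKᵢ − 1 = 0.201 and g(1) = 1 − Σzᵢ/Kᵢ = -0.385, so a root lies in (0, 1).
Newton–Raphson from ψ₁ = 0.5:
  ψ₁ = 0.500: g = -0.0440, g' = -0.502 → ψ₁ = 0.412
  ψ₁ = 0.412: g = -0.0009, g' = -0.482 → ψ₁ = 0.410
Converged at ψ₁ = 0.410.
Drum-1 compositions:
  isopentane: x = 0.415, y = 0.760
  benzene: x = 0.585, y = 0.240
Drum-2 feed = drum-1 liquid: z₂ = (0.4155, 0.5845).
Drum 2:
Let ψ₂ = V/F and solve Σ zᵢ(Kᵢ−1)/(1+ψ₂(Kᵢ−1)) = 0.
g(0) = ΣzᵢKᵢ − 1 = 0.509 and g(1) = 1 − Σzᵢ/Kᵢ = -0.093, so a root lies in (0, 1).
Binary case is linear: z₁(K₁−1)(1+ψ₂(K₂−1)) + z₂(K₂−1)(1+ψ₂(K₁−1)) = 0
⇒ ψ₂ = [z₁(K₁−1)+z₂(K₂−1)] / [−(K₁−1)(K₂−1)] = 0.5092/0.6688 = 0.761
  isopentane: x = 0.178, y = 0.490
  benzene: x = 0.822, y = 0.510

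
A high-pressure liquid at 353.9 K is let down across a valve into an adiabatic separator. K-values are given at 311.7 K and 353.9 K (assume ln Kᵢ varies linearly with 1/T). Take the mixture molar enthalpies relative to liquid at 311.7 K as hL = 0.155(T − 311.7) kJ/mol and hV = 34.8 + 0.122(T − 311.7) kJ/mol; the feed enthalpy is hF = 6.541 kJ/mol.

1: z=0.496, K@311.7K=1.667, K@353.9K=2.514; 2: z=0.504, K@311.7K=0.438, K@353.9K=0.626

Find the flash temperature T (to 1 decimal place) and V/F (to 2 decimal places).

T = 313.7 K, V/F = 0.18

Adiabatic flash: solve Rachford–Rice at each trial T, then check hF = ψ·hV(T) + (1−ψ)·hL(T).
  T = 311.7 K: K = (1.667, 0.438), RR gives ψ = 0.127, H_out = 4.418 kJ/mol
  T = 353.9 K: K = (2.514, 0.626), RR gives ψ = 0.993, H_out = 39.725 kJ/mol
  T = 332.8 K: K = (2.074, 0.530), RR gives ψ = 0.585, H_out = 23.225 kJ/mol
  T = 322.2 K: K = (1.865, 0.483), RR gives ψ = 0.377, H_out = 14.603 kJ/mol
  T = 316.9 K: K = (1.764, 0.460), RR gives ψ = 0.259, H_out = 9.772 kJ/mol
  T = 314.3 K: K = (1.715, 0.449), RR gives ψ = 0.195, H_out = 7.188 kJ/mol
  T = 313.0 K: K = (1.691, 0.443), RR gives ψ = 0.162, H_out = 5.829 kJ/mol
Linear interpolation between T = 313.0 (H_out = 5.829) and T = 314.3 (H_out = 7.188) on hF = 6.541 gives T ≈ 313.7 K, at which ψ = 0.18.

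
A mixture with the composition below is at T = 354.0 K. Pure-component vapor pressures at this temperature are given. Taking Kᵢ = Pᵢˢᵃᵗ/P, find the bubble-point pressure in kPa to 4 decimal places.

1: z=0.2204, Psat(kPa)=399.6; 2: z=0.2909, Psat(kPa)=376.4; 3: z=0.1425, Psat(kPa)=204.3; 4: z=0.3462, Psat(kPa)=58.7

At the bubble point ψ → 0, so ΣzᵢKᵢ = 1 with Kᵢ = Pᵢˢᵃᵗ/P ⇒ P = ΣzᵢPᵢˢᵃᵗ.
P = 0.2204·399.6 + 0.2909·376.4 + 0.1425·204.3 + 0.3462·58.7 = 247.0013 kPa

Pbub = 247.0013 kPa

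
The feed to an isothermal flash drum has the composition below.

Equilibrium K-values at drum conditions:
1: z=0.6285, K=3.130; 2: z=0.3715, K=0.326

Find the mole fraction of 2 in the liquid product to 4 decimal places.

x_2 = 0.7596

Let ψ = V/F and solve Σ zᵢ(Kᵢ−1)/(1+ψ(Kᵢ−1)) = 0.
g(0) = ΣzᵢKᵢ − 1 = 1.0883 and g(1) = 1 − Σzᵢ/Kᵢ = -0.3404, so a root lies in (0, 1).
Binary case is linear: z₁(K₁−1)(1+ψ(K₂−1)) + z₂(K₂−1)(1+ψ(K₁−1)) = 0
⇒ ψ = [z₁(K₁−1)+z₂(K₂−1)] / [−(K₁−1)(K₂−1)] = 1.08831/1.43562 = 0.7581
Compositions from xᵢ = zᵢ/(1+ψ(Kᵢ−1)), yᵢ = Kᵢxᵢ:
  1: x = 0.2404, y = 0.7524
  2: x = 0.7596, y = 0.2476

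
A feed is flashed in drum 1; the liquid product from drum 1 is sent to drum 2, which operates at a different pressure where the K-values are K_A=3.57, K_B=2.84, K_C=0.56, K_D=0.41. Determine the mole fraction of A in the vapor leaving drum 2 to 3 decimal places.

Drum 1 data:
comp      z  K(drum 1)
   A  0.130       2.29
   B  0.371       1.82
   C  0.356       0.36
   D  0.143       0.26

y_A (drum 2) = 0.148

Drum 1:
Rachford–Rice: g(ψ₁) = Σ zᵢ(Kᵢ−1)/(1+ψ₁(Kᵢ−1)) = 0.
Check two-phase: ΣzᵢKᵢ = 1.138 > 1 and Σzᵢ/Kᵢ = 1.800 > 1, so g(0) = 0.138 > 0 and g(1) = -0.800 < 0.
Newton–Raphson from ψ₁ = 0.5:
  ψ₁ = 0.500: g = -0.1853, g' = -0.718 → ψ₁ = 0.242
  ψ₁ = 0.242: g = -0.0168, g' = -0.620 → ψ₁ = 0.215
Converged at ψ₁ = 0.215.
Drum-1 compositions:
  A: x = 0.102, y = 0.233
  B: x = 0.315, y = 0.574
  C: x = 0.413, y = 0.149
  D: x = 0.170, y = 0.044
Drum-2 feed = drum-1 liquid: z₂ = (0.1018, 0.3154, 0.4127, 0.1700).
Drum 2:
Newton iteration, ψ₂⁰ = 0.5:
  ψ₂ = 0.500: g = 0.0417, g' = -0.669 → ψ₂ = 0.562
  ψ₂ = 0.562: g = 0.0008, g' = -0.644 → ψ₂ = 0.564
Converged at ψ₂ = 0.564.
  A: x = 0.042, y = 0.148
  B: x = 0.155, y = 0.440
  C: x = 0.549, y = 0.307
  D: x = 0.255, y = 0.104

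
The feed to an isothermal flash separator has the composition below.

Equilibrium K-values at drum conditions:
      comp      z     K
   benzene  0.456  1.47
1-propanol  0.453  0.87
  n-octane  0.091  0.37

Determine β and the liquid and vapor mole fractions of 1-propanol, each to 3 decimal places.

Rachford–Rice: g(β) = Σ zᵢ(Kᵢ−1)/(1+β(Kᵢ−1)) = 0.
g(0) = ΣzᵢKᵢ − 1 = 0.098 and g(1) = 1 − Σzᵢ/Kᵢ = -0.077, so a root lies in (0, 1).
Newton–Raphson from β = 0.62:
  β = 0.620: g = 0.0078, g' = -0.167 → β = 0.667
  β = 0.667: g = -0.0002, g' = -0.175 → β = 0.666
Converged at β = 0.666.
Compositions from xᵢ = zᵢ/(1+β(Kᵢ−1)), yᵢ = Kᵢxᵢ:
  benzene: x = 0.347, y = 0.511
  1-propanol: x = 0.496, y = 0.431
  n-octane: x = 0.157, y = 0.058

β = 0.666, x_1-propanol = 0.496, y_1-propanol = 0.431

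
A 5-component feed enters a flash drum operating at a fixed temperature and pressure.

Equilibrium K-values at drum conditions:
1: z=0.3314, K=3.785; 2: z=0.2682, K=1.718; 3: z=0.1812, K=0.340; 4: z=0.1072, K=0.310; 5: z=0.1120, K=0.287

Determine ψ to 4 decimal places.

Material balance + equilibrium reduce to Σ zᵢ(Kᵢ−1)/(1+ψ(Kᵢ−1)) = 0.
Feasibility: ΣzᵢKᵢ = 1.8421, Σzᵢ/Kᵢ = 1.5127 — both > 1, two phases present.
Newton–Raphson from ψ = 0.5:
  ψ = 0.5000: g = 0.11195, g' = -0.9562 → ψ = 0.6171
  ψ = 0.6171: g = -0.00023, g' = -0.9752 → ψ = 0.6168
Converged at ψ = 0.6168.

ψ = 0.6168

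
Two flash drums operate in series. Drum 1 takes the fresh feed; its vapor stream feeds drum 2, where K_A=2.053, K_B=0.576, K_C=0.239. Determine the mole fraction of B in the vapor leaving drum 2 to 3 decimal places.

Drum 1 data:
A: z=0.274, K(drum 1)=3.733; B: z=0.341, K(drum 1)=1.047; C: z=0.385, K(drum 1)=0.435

y_B (drum 2) = 0.215

Drum 1:
Newton iteration, ψ₁⁰ = 0.59:
  ψ₁ = 0.590: g = -0.0241, g' = -0.577 → ψ₁ = 0.548
  ψ₁ = 0.548: g = 0.0002, g' = -0.587 → ψ₁ = 0.549
Converged at ψ₁ = 0.549.
Drum-1 compositions:
  A: x = 0.110, y = 0.409
  B: x = 0.332, y = 0.348
  C: x = 0.558, y = 0.243
Drum-2 feed = drum-1 vapor: z₂ = (0.4092, 0.3481, 0.2427).
Drum 2:
Newton–Raphson from ψ₂ = 0.5:
  ψ₂ = 0.500: g = -0.2031, g' = -0.662 → ψ₂ = 0.193
  ψ₂ = 0.193: g = -0.0191, g' = -0.581 → ψ₂ = 0.160
Converged at ψ₂ = 0.160.
  A: x = 0.350, y = 0.719
  B: x = 0.373, y = 0.215
  C: x = 0.276, y = 0.066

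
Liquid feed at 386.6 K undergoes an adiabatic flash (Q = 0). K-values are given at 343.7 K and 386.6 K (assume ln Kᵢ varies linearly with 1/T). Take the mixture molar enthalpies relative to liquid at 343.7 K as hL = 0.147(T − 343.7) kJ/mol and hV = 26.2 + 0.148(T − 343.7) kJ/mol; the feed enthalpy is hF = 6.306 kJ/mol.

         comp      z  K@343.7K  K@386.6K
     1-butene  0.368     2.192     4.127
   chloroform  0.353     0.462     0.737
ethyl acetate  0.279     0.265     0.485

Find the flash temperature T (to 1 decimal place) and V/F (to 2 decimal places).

T = 351.3 K, V/F = 0.20

Adiabatic flash: solve Rachford–Rice at each trial T, then check hF = ψ·hV(T) + (1−ψ)·hL(T).
  T = 343.7 K: K = (2.192, 0.462, 0.265), RR gives ψ = 0.058, H_out = 1.522 kJ/mol
  T = 386.6 K: K = (4.127, 0.737, 0.485), RR gives ψ = 0.740, H_out = 25.717 kJ/mol
  T = 365.1 K: K = (3.062, 0.591, 0.365), RR gives ψ = 0.408, H_out = 13.832 kJ/mol
  T = 354.4 K: K = (2.604, 0.525, 0.312), RR gives ψ = 0.249, H_out = 8.097 kJ/mol
  T = 349.0 K: K = (2.390, 0.492, 0.288), RR gives ψ = 0.159, H_out = 4.948 kJ/mol
  T = 351.7 K: K = (2.496, 0.508, 0.300), RR gives ψ = 0.205, H_out = 6.556 kJ/mol
  T = 350.4 K: K = (2.445, 0.501, 0.294), RR gives ψ = 0.183, H_out = 5.791 kJ/mol
Linear interpolation between T = 350.4 (H_out = 5.791) and T = 351.7 (H_out = 6.556) on hF = 6.306 gives T ≈ 351.3 K, at which ψ = 0.20.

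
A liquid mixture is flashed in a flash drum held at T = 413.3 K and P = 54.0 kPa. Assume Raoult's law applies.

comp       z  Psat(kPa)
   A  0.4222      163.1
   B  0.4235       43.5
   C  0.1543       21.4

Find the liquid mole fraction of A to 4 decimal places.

Raoult's law: Kᵢ = Pᵢˢᵃᵗ/P = Pᵢˢᵃᵗ/54.0.
  K_A = 163.1/54.0 = 3.020370, K_B = 43.5/54.0 = 0.805556, K_C = 21.4/54.0 = 0.396296
Rachford–Rice: g(V/F) = Σ zᵢ(Kᵢ−1)/(1+V/F(Kᵢ−1)) = 0.
g(0) = ΣzᵢKᵢ − 1 = 0.6775 and g(1) = 1 − Σzᵢ/Kᵢ = -0.0549, so a root lies in (0, 1).
Newton iteration, V/F⁰ = 0.48:
  V/F = 0.4800: g = 0.21106, g' = -0.5751 → V/F = 0.8470
  V/F = 0.8470: g = 0.02542, g' = -0.4929 → V/F = 0.8985
  V/F = 0.8985: g = -0.00039, g' = -0.5096 → V/F = 0.8978
Converged at V/F = 0.8978.
Compositions from xᵢ = zᵢ/(1+V/F(Kᵢ−1)), yᵢ = Kᵢxᵢ:
  A: x = 0.1500, y = 0.4532
  B: x = 0.5131, y = 0.4133
  C: x = 0.3369, y = 0.1335

x_A = 0.1500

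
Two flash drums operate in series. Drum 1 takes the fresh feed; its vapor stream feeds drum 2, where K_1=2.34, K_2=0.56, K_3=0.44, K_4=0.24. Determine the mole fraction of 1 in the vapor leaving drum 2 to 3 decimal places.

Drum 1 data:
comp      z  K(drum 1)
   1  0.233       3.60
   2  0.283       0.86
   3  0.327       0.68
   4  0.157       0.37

Drum 1:
Let ψ₁ = V/F and solve Σ zᵢ(Kᵢ−1)/(1+ψ₁(Kᵢ−1)) = 0.
g(0) = ΣzᵢKᵢ − 1 = 0.363 and g(1) = 1 − Σzᵢ/Kᵢ = -0.299, so a root lies in (0, 1).
Newton–Raphson from ψ₁ = 0.5:
  ψ₁ = 0.500: g = -0.0482, g' = -0.484 → ψ₁ = 0.401
  ψ₁ = 0.401: g = 0.0025, g' = -0.540 → ψ₁ = 0.405
Converged at ψ₁ = 0.405.
Drum-1 compositions:
  1: x = 0.113, y = 0.409
  2: x = 0.300, y = 0.258
  3: x = 0.376, y = 0.255
  4: x = 0.211, y = 0.078
Drum-2 feed = drum-1 vapor: z₂ = (0.4085, 0.2580, 0.2555, 0.0780).
Drum 2:
Iterate (Newton) starting at ψ₂ = 0.43:
  ψ₂ = 0.430: g = -0.0692, g' = -0.610 → ψ₂ = 0.316
  ψ₂ = 0.316: g = 0.0006, g' = -0.626 → ψ₂ = 0.317
Converged at ψ₂ = 0.317.
  1: x = 0.287, y = 0.671
  2: x = 0.300, y = 0.168
  3: x = 0.311, y = 0.137
  4: x = 0.103, y = 0.025

y_1 (drum 2) = 0.671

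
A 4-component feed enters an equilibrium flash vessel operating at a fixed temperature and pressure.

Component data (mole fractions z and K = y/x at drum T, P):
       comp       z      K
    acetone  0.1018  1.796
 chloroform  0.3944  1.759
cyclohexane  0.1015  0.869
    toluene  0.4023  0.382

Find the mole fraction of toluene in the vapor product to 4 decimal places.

Let ψ = V/F and solve Σ zᵢ(Kᵢ−1)/(1+ψ(Kᵢ−1)) = 0.
Check two-phase: ΣzᵢKᵢ = 1.1185 > 1 and Σzᵢ/Kᵢ = 1.4508 > 1, so g(0) = 0.1185 > 0 and g(1) = -0.4508 < 0.
Newton iteration, ψ⁰ = 0.31:
  ψ = 0.3100: g = -0.01407, g' = -0.4274 → ψ = 0.2771
  ψ = 0.2771: g = -0.00006, g' = -0.4240 → ψ = 0.2769
Converged at ψ = 0.2769.
Compositions from xᵢ = zᵢ/(1+ψ(Kᵢ−1)), yᵢ = Kᵢxᵢ:
  acetone: x = 0.0834, y = 0.1498
  chloroform: x = 0.3259, y = 0.5733
  cyclohexane: x = 0.1053, y = 0.0915
  toluene: x = 0.4854, y = 0.1854

y_toluene = 0.1854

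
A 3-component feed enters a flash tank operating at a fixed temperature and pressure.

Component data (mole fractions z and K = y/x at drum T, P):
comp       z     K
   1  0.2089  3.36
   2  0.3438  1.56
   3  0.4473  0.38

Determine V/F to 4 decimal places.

Material balance + equilibrium reduce to Σ zᵢ(Kᵢ−1)/(1+V/F(Kᵢ−1)) = 0.
Feasibility: ΣzᵢKᵢ = 1.4082, Σzᵢ/Kᵢ = 1.4597 — both > 1, two phases present.
Iterate (Newton) starting at V/F = 0.5:
  V/F = 0.5000: g = -0.02536, g' = -0.6718 → V/F = 0.4622
Converged at V/F = 0.4622.

V/F = 0.4622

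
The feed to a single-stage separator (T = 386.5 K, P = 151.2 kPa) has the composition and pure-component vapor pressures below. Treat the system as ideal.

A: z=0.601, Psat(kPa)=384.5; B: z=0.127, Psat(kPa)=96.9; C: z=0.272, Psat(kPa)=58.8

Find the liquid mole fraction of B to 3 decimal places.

x_B = 0.181

Raoult's law: Kᵢ = Pᵢˢᵃᵗ/P = Pᵢˢᵃᵗ/151.2.
  K_A = 384.5/151.2 = 2.54299, K_B = 96.9/151.2 = 0.64087, K_C = 58.8/151.2 = 0.38889
Material balance + equilibrium reduce to Σ zᵢ(Kᵢ−1)/(1+ψ(Kᵢ−1)) = 0.
Feasibility: ΣzᵢKᵢ = 1.716, Σzᵢ/Kᵢ = 1.134 — both > 1, two phases present.
Newton iteration, ψ⁰ = 0.37:
  ψ = 0.370: g = 0.3229, g' = -0.771 → ψ = 0.789
  ψ = 0.789: g = 0.0338, g' = -0.702 → ψ = 0.837
  ψ = 0.837: g = -0.0007, g' = -0.732 → ψ = 0.836
Converged at ψ = 0.836.
Compositions from xᵢ = zᵢ/(1+ψ(Kᵢ−1)), yᵢ = Kᵢxᵢ:
  A: x = 0.262, y = 0.667
  B: x = 0.181, y = 0.116
  C: x = 0.556, y = 0.216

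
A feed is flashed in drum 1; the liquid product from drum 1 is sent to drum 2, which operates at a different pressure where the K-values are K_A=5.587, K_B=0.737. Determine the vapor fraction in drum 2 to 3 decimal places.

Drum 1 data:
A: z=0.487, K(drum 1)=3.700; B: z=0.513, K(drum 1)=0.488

Drum 1:
Material balance + equilibrium reduce to Σ zᵢ(Kᵢ−1)/(1+ψ₁(Kᵢ−1)) = 0.
Check two-phase: ΣzᵢKᵢ = 2.052 > 1 and Σzᵢ/Kᵢ = 1.183 > 1, so g(0) = 1.052 > 0 and g(1) = -0.183 < 0.
Newton iteration, ψ₁⁰ = 0.67:
  ψ₁ = 0.670: g = 0.0683, g' = -0.762 → ψ₁ = 0.760
  ψ₁ = 0.760: g = 0.0011, g' = -0.742 → ψ₁ = 0.761
Converged at ψ₁ = 0.761.
Drum-1 compositions:
  A: x = 0.159, y = 0.590
  B: x = 0.841, y = 0.410
Drum-2 feed = drum-1 liquid: z₂ = (0.1594, 0.8406).
Drum 2:
Binary case is linear: z₁(K₁−1)(1+ψ₂(K₂−1)) + z₂(K₂−1)(1+ψ₂(K₁−1)) = 0
⇒ ψ₂ = [z₁(K₁−1)+z₂(K₂−1)] / [−(K₁−1)(K₂−1)] = 0.5101/1.2064 = 0.423
  A: x = 0.054, y = 0.303
  B: x = 0.946, y = 0.697

V/F (drum 2) = 0.423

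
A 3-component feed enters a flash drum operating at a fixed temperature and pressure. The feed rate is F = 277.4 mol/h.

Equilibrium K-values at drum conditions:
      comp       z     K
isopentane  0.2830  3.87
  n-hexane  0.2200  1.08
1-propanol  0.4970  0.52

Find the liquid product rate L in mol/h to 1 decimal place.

Rachford–Rice: g(V/F) = Σ zᵢ(Kᵢ−1)/(1+V/F(Kᵢ−1)) = 0.
Feasibility: ΣzᵢKᵢ = 1.5913, Σzᵢ/Kᵢ = 1.2326 — both > 1, two phases present.
Newton iteration, V/F⁰ = 0.5:
  V/F = 0.5000: g = 0.03658, g' = -0.5927 → V/F = 0.5617
  V/F = 0.5617: g = 0.00115, g' = -0.5576 → V/F = 0.5638
Converged at V/F = 0.5638.
Then V = V/F·F = 0.5638·277.4 = 156.4 mol/h and L = F − V = 121.0 mol/h.

L = 121.0 mol/h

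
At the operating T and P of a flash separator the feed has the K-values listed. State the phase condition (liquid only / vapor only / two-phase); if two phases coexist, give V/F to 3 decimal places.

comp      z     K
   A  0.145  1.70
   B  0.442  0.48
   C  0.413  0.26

liquid only

ΣzᵢKᵢ = 0.566; Σzᵢ/Kᵢ = 2.595.
Since ΣzᵢKᵢ < 1 the mixture is below its bubble point — single liquid phase.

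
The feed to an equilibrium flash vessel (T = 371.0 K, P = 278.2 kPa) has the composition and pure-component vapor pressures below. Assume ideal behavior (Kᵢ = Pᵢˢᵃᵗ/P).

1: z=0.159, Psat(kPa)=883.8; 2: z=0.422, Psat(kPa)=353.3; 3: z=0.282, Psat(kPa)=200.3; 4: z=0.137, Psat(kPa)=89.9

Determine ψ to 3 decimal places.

ψ = 0.592

Raoult's law: Kᵢ = Pᵢˢᵃᵗ/P = Pᵢˢᵃᵗ/278.2.
  K_1 = 883.8/278.2 = 3.17685, K_2 = 353.3/278.2 = 1.26995, K_3 = 200.3/278.2 = 0.71999, K_4 = 89.9/278.2 = 0.32315
Let ψ = V/F and solve Σ zᵢ(Kᵢ−1)/(1+ψ(Kᵢ−1)) = 0.
Feasibility: ΣzᵢKᵢ = 1.288, Σzᵢ/Kᵢ = 1.198 — both > 1, two phases present.
Newton iteration, ψ⁰ = 0.5:
  ψ = 0.500: g = 0.0341, g' = -0.370 → ψ = 0.592
Converged at ψ = 0.592.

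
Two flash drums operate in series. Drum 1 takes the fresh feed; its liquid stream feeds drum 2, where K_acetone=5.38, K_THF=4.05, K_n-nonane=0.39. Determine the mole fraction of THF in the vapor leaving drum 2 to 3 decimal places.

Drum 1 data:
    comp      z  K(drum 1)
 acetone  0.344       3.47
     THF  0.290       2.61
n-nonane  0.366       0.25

y_THF (drum 2) = 0.326

Drum 1:
Let ψ₁ = V/F and solve Σ zᵢ(Kᵢ−1)/(1+ψ₁(Kᵢ−1)) = 0.
Check two-phase: ΣzᵢKᵢ = 2.042 > 1 and Σzᵢ/Kᵢ = 1.674 > 1, so g(0) = 1.042 > 0 and g(1) = -0.674 < 0.
Newton iteration, ψ₁⁰ = 0.36:
  ψ₁ = 0.360: g = 0.3693, g' = -1.276 → ψ₁ = 0.650
  ψ₁ = 0.650: g = 0.0193, g' = -1.272 → ψ₁ = 0.665
Converged at ψ₁ = 0.665.
Drum-1 compositions:
  acetone: x = 0.130, y = 0.452
  THF: x = 0.140, y = 0.366
  n-nonane: x = 0.730, y = 0.182
Drum-2 feed = drum-1 liquid: z₂ = (0.1302, 0.1401, 0.7297).
Drum 2:
Rachford–Rice: g(ψ₂) = Σ zᵢ(Kᵢ−1)/(1+ψ₂(Kᵢ−1)) = 0.
Feasibility: ΣzᵢKᵢ = 1.553, Σzᵢ/Kᵢ = 1.930 — both > 1, two phases present.
Newton–Raphson from ψ₂ = 0.37:
  ψ₂ = 0.370: g = -0.1564, g' = -1.104 → ψ₂ = 0.228
  ψ₂ = 0.228: g = 0.0199, g' = -1.444 → ψ₂ = 0.242
Converged at ψ₂ = 0.242.
  acetone: x = 0.063, y = 0.340
  THF: x = 0.081, y = 0.326
  n-nonane: x = 0.856, y = 0.334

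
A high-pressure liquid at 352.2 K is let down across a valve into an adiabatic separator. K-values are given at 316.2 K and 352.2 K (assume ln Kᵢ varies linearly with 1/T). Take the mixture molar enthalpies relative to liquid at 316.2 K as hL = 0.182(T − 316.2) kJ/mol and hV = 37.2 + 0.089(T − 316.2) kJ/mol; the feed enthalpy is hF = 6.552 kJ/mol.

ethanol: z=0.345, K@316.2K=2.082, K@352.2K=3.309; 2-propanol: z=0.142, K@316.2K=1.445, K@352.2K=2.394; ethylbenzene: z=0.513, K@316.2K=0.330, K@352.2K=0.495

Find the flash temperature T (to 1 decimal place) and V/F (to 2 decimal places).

Adiabatic flash: solve Rachford–Rice at each trial T, then check hF = ψ·hV(T) + (1−ψ)·hL(T).
  T = 316.2 K: K = (2.082, 1.445, 0.330), RR gives ψ = 0.147, H_out = 5.475 kJ/mol
  T = 352.2 K: K = (3.309, 2.394, 0.495), RR gives ψ = 0.706, H_out = 30.453 kJ/mol
  T = 334.2 K: K = (2.658, 1.885, 0.409), RR gives ψ = 0.456, H_out = 19.468 kJ/mol
  T = 325.2 K: K = (2.360, 1.657, 0.368), RR gives ψ = 0.317, H_out = 13.158 kJ/mol
  T = 320.7 K: K = (2.219, 1.549, 0.349), RR gives ψ = 0.237, H_out = 9.548 kJ/mol
  T = 318.4 K: K = (2.148, 1.495, 0.339), RR gives ψ = 0.193, H_out = 7.534 kJ/mol
  T = 317.3 K: K = (2.115, 1.470, 0.335), RR gives ψ = 0.170, H_out = 6.522 kJ/mol
Linear interpolation between T = 317.3 (H_out = 6.522) and T = 318.4 (H_out = 7.534) on hF = 6.552 gives T ≈ 317.3 K, at which ψ = 0.17.

T = 317.3 K, V/F = 0.17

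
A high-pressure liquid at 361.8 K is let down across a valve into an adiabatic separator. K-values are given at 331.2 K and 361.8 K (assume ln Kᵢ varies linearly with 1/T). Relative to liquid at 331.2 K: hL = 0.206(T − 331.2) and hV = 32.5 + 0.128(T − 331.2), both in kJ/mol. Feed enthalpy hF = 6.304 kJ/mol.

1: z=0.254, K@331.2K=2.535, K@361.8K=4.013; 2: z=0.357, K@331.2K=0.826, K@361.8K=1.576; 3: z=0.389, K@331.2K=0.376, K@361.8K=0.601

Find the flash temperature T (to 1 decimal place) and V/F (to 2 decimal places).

T = 333.2 K, V/F = 0.18

Adiabatic flash: solve Rachford–Rice at each trial T, then check hF = ψ·hV(T) + (1−ψ)·hL(T).
  T = 331.2 K: K = (2.535, 0.826, 0.376), RR gives ψ = 0.126, H_out = 4.081 kJ/mol
  T = 361.8 K: K = (4.013, 1.576, 0.601), RR gives ψ = 1.000, H_out = 36.417 kJ/mol
  T = 346.5 K: K = (3.222, 1.157, 0.480), RR gives ψ = 0.599, H_out = 21.900 kJ/mol
  T = 338.9 K: K = (2.868, 0.983, 0.426), RR gives ψ = 0.353, H_out = 12.842 kJ/mol
  T = 335.0 K: K = (2.696, 0.901, 0.400), RR gives ψ = 0.235, H_out = 8.366 kJ/mol
  T = 333.1 K: K = (2.615, 0.863, 0.388), RR gives ψ = 0.180, H_out = 6.218 kJ/mol
Linear interpolation between T = 333.1 (H_out = 6.218) and T = 335.0 (H_out = 8.366) on hF = 6.304 gives T ≈ 333.2 K, at which ψ = 0.18.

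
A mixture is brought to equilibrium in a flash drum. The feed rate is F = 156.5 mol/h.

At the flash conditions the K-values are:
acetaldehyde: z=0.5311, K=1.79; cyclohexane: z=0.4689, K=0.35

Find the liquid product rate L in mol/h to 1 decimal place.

Material balance + equilibrium reduce to Σ zᵢ(Kᵢ−1)/(1+ψ(Kᵢ−1)) = 0.
Check two-phase: ΣzᵢKᵢ = 1.1148 > 1 and Σzᵢ/Kᵢ = 1.6364 > 1, so g(0) = 0.1148 > 0 and g(1) = -0.6364 < 0.
Binary case is linear: z₁(K₁−1)(1+ψ(K₂−1)) + z₂(K₂−1)(1+ψ(K₁−1)) = 0
⇒ ψ = [z₁(K₁−1)+z₂(K₂−1)] / [−(K₁−1)(K₂−1)] = 0.11478/0.51350 = 0.2235
Then V = ψ·F = 0.2235·156.5 = 35.0 mol/h and L = F − V = 121.5 mol/h.

L = 121.5 mol/h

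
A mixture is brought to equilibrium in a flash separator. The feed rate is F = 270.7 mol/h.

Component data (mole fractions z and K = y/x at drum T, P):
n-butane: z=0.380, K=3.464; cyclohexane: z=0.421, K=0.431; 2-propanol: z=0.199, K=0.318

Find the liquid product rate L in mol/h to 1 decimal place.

L = 169.2 mol/h

Rachford–Rice: g(ψ) = Σ zᵢ(Kᵢ−1)/(1+ψ(Kᵢ−1)) = 0.
Check two-phase: ΣzᵢKᵢ = 1.561 > 1 and Σzᵢ/Kᵢ = 1.712 > 1, so g(0) = 0.561 > 0 and g(1) = -0.712 < 0.
Iterate (Newton) starting at ψ = 0.5:
  ψ = 0.500: g = -0.1212, g' = -0.942 → ψ = 0.371
  ψ = 0.371: g = 0.0035, g' = -1.014 → ψ = 0.375
Converged at ψ = 0.375.
Then V = ψ·F = 0.3748·270.7 = 101.5 mol/h and L = F − V = 169.2 mol/h.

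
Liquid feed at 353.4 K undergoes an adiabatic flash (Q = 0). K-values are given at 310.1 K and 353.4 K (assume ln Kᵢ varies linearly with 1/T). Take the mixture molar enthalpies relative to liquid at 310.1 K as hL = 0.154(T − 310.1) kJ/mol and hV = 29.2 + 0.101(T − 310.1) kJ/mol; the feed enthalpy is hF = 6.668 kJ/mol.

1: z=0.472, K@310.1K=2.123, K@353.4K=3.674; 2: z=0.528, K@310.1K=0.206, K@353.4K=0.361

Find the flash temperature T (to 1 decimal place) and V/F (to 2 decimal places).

Adiabatic flash: solve Rachford–Rice at each trial T, then check hF = ψ·hV(T) + (1−ψ)·hL(T).
  T = 310.1 K: K = (2.123, 0.206), RR gives ψ = 0.124, H_out = 3.629 kJ/mol
  T = 353.4 K: K = (3.674, 0.361), RR gives ψ = 0.541, H_out = 21.229 kJ/mol
  T = 331.8 K: K = (2.845, 0.278), RR gives ψ = 0.367, H_out = 13.650 kJ/mol
  T = 321.0 K: K = (2.472, 0.241), RR gives ψ = 0.263, H_out = 9.200 kJ/mol
  T = 315.6 K: K = (2.295, 0.223), RR gives ψ = 0.200, H_out = 6.626 kJ/mol
  T = 318.3 K: K = (2.382, 0.232), RR gives ψ = 0.232, H_out = 7.951 kJ/mol
  T = 317.0 K: K = (2.340, 0.228), RR gives ψ = 0.217, H_out = 7.323 kJ/mol
Linear interpolation between T = 315.6 (H_out = 6.626) and T = 317.0 (H_out = 7.323) on hF = 6.668 gives T ≈ 315.7 K, at which ψ = 0.20.

T = 315.7 K, V/F = 0.20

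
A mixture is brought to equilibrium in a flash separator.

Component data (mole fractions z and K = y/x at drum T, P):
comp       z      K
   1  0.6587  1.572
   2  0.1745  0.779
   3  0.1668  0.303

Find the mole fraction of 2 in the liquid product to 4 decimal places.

x_2 = 0.2060

Material balance + equilibrium reduce to Σ zᵢ(Kᵢ−1)/(1+ψ(Kᵢ−1)) = 0.
Feasibility: ΣzᵢKᵢ = 1.2220, Σzᵢ/Kᵢ = 1.1935 — both > 1, two phases present.
Newton–Raphson from ψ = 0.33:
  ψ = 0.3300: g = 0.12436, g' = -0.2991 → ψ = 0.7458
  ψ = 0.7458: g = -0.02418, g' = -0.4695 → ψ = 0.6943
  ψ = 0.6943: g = -0.00115, g' = -0.4266 → ψ = 0.6916
Converged at ψ = 0.6916.
Compositions from xᵢ = zᵢ/(1+ψ(Kᵢ−1)), yᵢ = Kᵢxᵢ:
  1: x = 0.4720, y = 0.7420
  2: x = 0.2060, y = 0.1605
  3: x = 0.3220, y = 0.0976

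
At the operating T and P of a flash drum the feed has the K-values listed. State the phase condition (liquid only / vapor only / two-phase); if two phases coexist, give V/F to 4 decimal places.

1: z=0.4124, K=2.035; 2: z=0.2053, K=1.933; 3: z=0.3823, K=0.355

two-phase, V/F = 0.5755

ΣzᵢKᵢ = 1.3718; Σzᵢ/Kᵢ = 1.3858.
Both exceed 1, so a two-phase solution exists.
Let ψ = V/F and solve Σ zᵢ(Kᵢ−1)/(1+ψ(Kᵢ−1)) = 0.
Newton iteration, ψ⁰ = 0.37:
  ψ = 0.3700: g = 0.12715, g' = -0.6041 → ψ = 0.5805
  ψ = 0.5805: g = -0.00327, g' = -0.6540 → ψ = 0.5755
Converged at ψ = 0.5755.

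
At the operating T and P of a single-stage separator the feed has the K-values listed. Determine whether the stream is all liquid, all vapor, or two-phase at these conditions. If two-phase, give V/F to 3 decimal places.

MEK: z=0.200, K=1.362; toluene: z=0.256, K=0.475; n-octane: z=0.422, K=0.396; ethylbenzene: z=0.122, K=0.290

ΣzᵢKᵢ = 0.596; Σzᵢ/Kᵢ = 2.172.
Since ΣzᵢKᵢ < 1 the mixture is below its bubble point — single liquid phase.

all liquid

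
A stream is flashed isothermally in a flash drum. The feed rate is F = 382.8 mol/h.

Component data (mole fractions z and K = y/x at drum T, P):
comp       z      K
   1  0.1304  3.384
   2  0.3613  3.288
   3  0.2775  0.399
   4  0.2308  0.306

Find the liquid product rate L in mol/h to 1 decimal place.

L = 175.1 mol/h

Rachford–Rice: g(ψ) = Σ zᵢ(Kᵢ−1)/(1+ψ(Kᵢ−1)) = 0.
g(0) = ΣzᵢKᵢ − 1 = 0.8106 and g(1) = 1 − Σzᵢ/Kᵢ = -0.5982, so a root lies in (0, 1).
Newton iteration, ψ⁰ = 0.5:
  ψ = 0.5000: g = 0.04367, g' = -1.0312 → ψ = 0.5423
  ψ = 0.5423: g = 0.00019, g' = -1.0241 → ψ = 0.5425
Converged at ψ = 0.5425.
Then V = ψ·F = 0.5425·382.8 = 207.7 mol/h and L = F − V = 175.1 mol/h.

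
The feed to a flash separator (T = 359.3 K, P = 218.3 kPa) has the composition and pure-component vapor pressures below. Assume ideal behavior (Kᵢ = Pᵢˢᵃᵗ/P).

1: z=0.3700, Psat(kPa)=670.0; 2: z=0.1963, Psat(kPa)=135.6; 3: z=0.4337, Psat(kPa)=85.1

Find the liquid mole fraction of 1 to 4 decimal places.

Raoult's law: Kᵢ = Pᵢˢᵃᵗ/P = Pᵢˢᵃᵗ/218.3.
  K_1 = 670.0/218.3 = 3.069171, K_2 = 135.6/218.3 = 0.621164, K_3 = 85.1/218.3 = 0.389831
Newton iteration, ψ⁰ = 0.33:
  ψ = 0.3300: g = 0.03860, g' = -0.8493 → ψ = 0.3755
  ψ = 0.3755: g = 0.00090, g' = -0.8117 → ψ = 0.3766
Converged at ψ = 0.3766.
Compositions from xᵢ = zᵢ/(1+ψ(Kᵢ−1)), yᵢ = Kᵢxᵢ:
  1: x = 0.2080, y = 0.6383
  2: x = 0.2290, y = 0.1422
  3: x = 0.5631, y = 0.2195

x_1 = 0.2080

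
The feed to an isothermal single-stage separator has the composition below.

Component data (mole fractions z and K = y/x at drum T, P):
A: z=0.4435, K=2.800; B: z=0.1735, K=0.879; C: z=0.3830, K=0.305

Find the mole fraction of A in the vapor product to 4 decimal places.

y_A = 0.6612

Let β = V/F and solve Σ zᵢ(Kᵢ−1)/(1+β(Kᵢ−1)) = 0.
Feasibility: ΣzᵢKᵢ = 1.5111, Σzᵢ/Kᵢ = 1.6115 — both > 1, two phases present.
Newton–Raphson from β = 0.5:
  β = 0.5000: g = -0.01013, g' = -0.8354 → β = 0.4879
Converged at β = 0.4879.
Compositions from xᵢ = zᵢ/(1+β(Kᵢ−1)), yᵢ = Kᵢxᵢ:
  A: x = 0.2361, y = 0.6612
  B: x = 0.1844, y = 0.1621
  C: x = 0.5795, y = 0.1767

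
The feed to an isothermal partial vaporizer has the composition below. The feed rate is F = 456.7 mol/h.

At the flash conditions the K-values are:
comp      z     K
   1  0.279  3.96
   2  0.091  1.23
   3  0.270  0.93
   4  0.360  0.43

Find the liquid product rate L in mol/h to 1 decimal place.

Let β = V/F and solve Σ zᵢ(Kᵢ−1)/(1+β(Kᵢ−1)) = 0.
Feasibility: ΣzᵢKᵢ = 1.623, Σzᵢ/Kᵢ = 1.272 — both > 1, two phases present.
Iterate (Newton) starting at β = 0.5:
  β = 0.500: g = 0.0452, g' = -0.632 → β = 0.572
  β = 0.572: g = 0.0013, g' = -0.600 → β = 0.574
Converged at β = 0.574.
Then V = β·F = 0.5736·456.7 = 262.0 mol/h and L = F − V = 194.7 mol/h.

L = 194.7 mol/h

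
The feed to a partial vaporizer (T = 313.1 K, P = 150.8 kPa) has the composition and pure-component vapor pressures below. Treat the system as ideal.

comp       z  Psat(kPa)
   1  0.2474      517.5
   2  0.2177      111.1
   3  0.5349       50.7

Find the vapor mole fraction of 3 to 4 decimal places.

y_3 = 0.1980

Raoult's law: Kᵢ = Pᵢˢᵃᵗ/P = Pᵢˢᵃᵗ/150.8.
  K_1 = 517.5/150.8 = 3.431698, K_2 = 111.1/150.8 = 0.736737, K_3 = 50.7/150.8 = 0.336207
Newton–Raphson from ψ = 0.55:
  ψ = 0.5500: g = -0.36887, g' = -0.8731 → ψ = 0.1275
  ψ = 0.1275: g = 0.01203, g' = -1.1499 → ψ = 0.1380
  ψ = 0.1380: g = 0.00015, g' = -1.1221 → ψ = 0.1381
Converged at ψ = 0.1381.
Compositions from xᵢ = zᵢ/(1+ψ(Kᵢ−1)), yᵢ = Kᵢxᵢ:
  1: x = 0.1852, y = 0.6356
  2: x = 0.2259, y = 0.1664
  3: x = 0.5889, y = 0.1980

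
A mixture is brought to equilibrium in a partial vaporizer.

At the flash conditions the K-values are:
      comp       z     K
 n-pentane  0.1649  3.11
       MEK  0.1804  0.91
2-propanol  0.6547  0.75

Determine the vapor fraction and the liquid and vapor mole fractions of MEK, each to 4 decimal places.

ψ = 0.3638, x_MEK = 0.1865, y_MEK = 0.1697

Rachford–Rice: g(ψ) = Σ zᵢ(Kᵢ−1)/(1+ψ(Kᵢ−1)) = 0.
g(0) = ΣzᵢKᵢ − 1 = 0.1680 and g(1) = 1 − Σzᵢ/Kᵢ = -0.1242, so a root lies in (0, 1).
Newton–Raphson from ψ = 0.5:
  ψ = 0.5000: g = -0.03474, g' = -0.2289 → ψ = 0.3482
  ψ = 0.3482: g = 0.00453, g' = -0.2946 → ψ = 0.3636
  ψ = 0.3636: g = 0.00007, g' = -0.2862 → ψ = 0.3638
Converged at ψ = 0.3638.
Compositions from xᵢ = zᵢ/(1+ψ(Kᵢ−1)), yᵢ = Kᵢxᵢ:
  n-pentane: x = 0.0933, y = 0.2901
  MEK: x = 0.1865, y = 0.1697
  2-propanol: x = 0.7202, y = 0.5402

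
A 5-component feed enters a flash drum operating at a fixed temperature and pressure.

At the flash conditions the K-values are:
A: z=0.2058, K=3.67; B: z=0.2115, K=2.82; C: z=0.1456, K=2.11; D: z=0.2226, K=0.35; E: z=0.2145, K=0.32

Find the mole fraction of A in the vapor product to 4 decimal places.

y_A = 0.2877

Newton iteration, V/F⁰ = 0.5:
  V/F = 0.5000: g = 0.10544, g' = -0.9694 → V/F = 0.6088
Converged at V/F = 0.6088.
Compositions from xᵢ = zᵢ/(1+V/F(Kᵢ−1)), yᵢ = Kᵢxᵢ:
  A: x = 0.0784, y = 0.2877
  B: x = 0.1003, y = 0.2829
  C: x = 0.0869, y = 0.1833
  D: x = 0.3684, y = 0.1289
  E: x = 0.3660, y = 0.1171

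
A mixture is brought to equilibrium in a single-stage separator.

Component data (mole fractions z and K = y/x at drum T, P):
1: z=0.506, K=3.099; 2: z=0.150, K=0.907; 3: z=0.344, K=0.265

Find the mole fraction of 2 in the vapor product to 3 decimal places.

Let β = V/F and solve Σ zᵢ(Kᵢ−1)/(1+β(Kᵢ−1)) = 0.
Check two-phase: ΣzᵢKᵢ = 1.795 > 1 and Σzᵢ/Kᵢ = 1.627 > 1, so g(0) = 0.795 > 0 and g(1) = -0.627 < 0.
Newton–Raphson from β = 0.5:
  β = 0.500: g = 0.1038, g' = -0.997 → β = 0.604
  β = 0.604: g = -0.0013, g' = -1.036 → β = 0.603
Converged at β = 0.603.
Compositions from xᵢ = zᵢ/(1+β(Kᵢ−1)), yᵢ = Kᵢxᵢ:
  1: x = 0.223, y = 0.692
  2: x = 0.159, y = 0.144
  3: x = 0.618, y = 0.164

y_2 = 0.144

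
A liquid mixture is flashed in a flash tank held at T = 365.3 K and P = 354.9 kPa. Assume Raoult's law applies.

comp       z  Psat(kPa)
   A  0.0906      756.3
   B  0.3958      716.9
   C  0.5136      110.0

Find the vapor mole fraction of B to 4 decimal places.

y_B = 0.6578

Raoult's law: Kᵢ = Pᵢˢᵃᵗ/P = Pᵢˢᵃᵗ/354.9.
  K_A = 756.3/354.9 = 2.131023, K_B = 716.9/354.9 = 2.020006, K_C = 110.0/354.9 = 0.309946
Material balance + equilibrium reduce to Σ zᵢ(Kᵢ−1)/(1+V/F(Kᵢ−1)) = 0.
Feasibility: ΣzᵢKᵢ = 1.1518, Σzᵢ/Kᵢ = 1.8955 — both > 1, two phases present.
Newton–Raphson from V/F = 0.37:
  V/F = 0.3700: g = -0.11058, g' = -0.7157 → V/F = 0.2155
  V/F = 0.2155: g = -0.00295, g' = -0.6891 → V/F = 0.2112
Converged at V/F = 0.2112.
Compositions from xᵢ = zᵢ/(1+V/F(Kᵢ−1)), yᵢ = Kᵢxᵢ:
  A: x = 0.0731, y = 0.1558
  B: x = 0.3256, y = 0.6578
  C: x = 0.6012, y = 0.1863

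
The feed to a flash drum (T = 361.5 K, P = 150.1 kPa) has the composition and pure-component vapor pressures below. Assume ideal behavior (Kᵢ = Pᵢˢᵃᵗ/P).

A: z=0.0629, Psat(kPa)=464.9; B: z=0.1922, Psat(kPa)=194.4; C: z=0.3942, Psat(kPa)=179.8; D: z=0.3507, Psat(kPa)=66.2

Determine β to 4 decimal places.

β = 0.2027

Raoult's law: Kᵢ = Pᵢˢᵃᵗ/P = Pᵢˢᵃᵗ/150.1.
  K_A = 464.9/150.1 = 3.097268, K_B = 194.4/150.1 = 1.295137, K_C = 179.8/150.1 = 1.197868, K_D = 66.2/150.1 = 0.441039
Rachford–Rice: g(β) = Σ zᵢ(Kᵢ−1)/(1+β(Kᵢ−1)) = 0.
Check two-phase: ΣzᵢKᵢ = 1.0706 > 1 and Σzᵢ/Kᵢ = 1.2930 > 1, so g(0) = 0.0706 > 0 and g(1) = -0.2930 < 0.
Newton–Raphson from β = 0.5:
  β = 0.5000: g = -0.08726, g' = -0.3025 → β = 0.2115
  β = 0.2115: g = -0.00267, g' = -0.3027 → β = 0.2027
Converged at β = 0.2027.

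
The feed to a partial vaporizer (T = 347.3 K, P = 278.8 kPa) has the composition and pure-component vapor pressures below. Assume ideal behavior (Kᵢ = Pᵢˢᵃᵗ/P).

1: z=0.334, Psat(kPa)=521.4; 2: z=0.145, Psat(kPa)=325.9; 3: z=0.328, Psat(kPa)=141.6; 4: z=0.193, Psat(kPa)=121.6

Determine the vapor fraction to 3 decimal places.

ψ = 0.117

Raoult's law: Kᵢ = Pᵢˢᵃᵗ/P = Pᵢˢᵃᵗ/278.8.
  K_1 = 521.4/278.8 = 1.87016, K_2 = 325.9/278.8 = 1.16894, K_3 = 141.6/278.8 = 0.50789, K_4 = 121.6/278.8 = 0.43615
Newton iteration, ψ⁰ = 0.4:
  ψ = 0.400: g = -0.1029, g' = -0.368 → ψ = 0.120
  ψ = 0.120: g = -0.0013, g' = -0.372 → ψ = 0.117
Converged at ψ = 0.117.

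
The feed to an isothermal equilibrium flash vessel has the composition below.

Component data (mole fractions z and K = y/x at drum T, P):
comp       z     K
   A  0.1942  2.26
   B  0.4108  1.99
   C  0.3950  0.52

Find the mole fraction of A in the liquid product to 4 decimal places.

Rachford–Rice: g(V/F) = Σ zᵢ(Kᵢ−1)/(1+V/F(Kᵢ−1)) = 0.
Check two-phase: ΣzᵢKᵢ = 1.4618 > 1 and Σzᵢ/Kᵢ = 1.0520 > 1, so g(0) = 0.4618 > 0 and g(1) = -0.0520 < 0.
Iterate (Newton) starting at V/F = 0.5:
  V/F = 0.5000: g = 0.17268, g' = -0.4537 → V/F = 0.8806
  V/F = 0.8806: g = 0.00487, g' = -0.4572 → V/F = 0.8912
Converged at V/F = 0.8912.
Compositions from xᵢ = zᵢ/(1+V/F(Kᵢ−1)), yᵢ = Kᵢxᵢ:
  A: x = 0.0915, y = 0.2067
  B: x = 0.2182, y = 0.4343
  C: x = 0.6903, y = 0.3589

x_A = 0.0915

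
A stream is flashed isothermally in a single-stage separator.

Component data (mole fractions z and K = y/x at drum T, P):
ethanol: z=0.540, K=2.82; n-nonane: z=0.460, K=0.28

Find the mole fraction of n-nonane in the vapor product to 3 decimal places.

y_n-nonane = 0.201

Let ψ = V/F and solve Σ zᵢ(Kᵢ−1)/(1+ψ(Kᵢ−1)) = 0.
g(0) = ΣzᵢKᵢ − 1 = 0.652 and g(1) = 1 − Σzᵢ/Kᵢ = -0.834, so a root lies in (0, 1).
Iterate (Newton) starting at ψ = 0.56:
  ψ = 0.560: g = -0.0682, g' = -1.108 → ψ = 0.498
  ψ = 0.498: g = -0.0013, g' = -1.072 → ψ = 0.497
Converged at ψ = 0.497.
Compositions from xᵢ = zᵢ/(1+ψ(Kᵢ−1)), yᵢ = Kᵢxᵢ:
  ethanol: x = 0.283, y = 0.799
  n-nonane: x = 0.717, y = 0.201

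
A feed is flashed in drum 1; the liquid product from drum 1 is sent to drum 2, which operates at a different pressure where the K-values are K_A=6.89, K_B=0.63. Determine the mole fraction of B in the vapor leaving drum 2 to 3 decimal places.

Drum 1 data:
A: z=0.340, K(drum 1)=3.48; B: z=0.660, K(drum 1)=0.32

Drum 1:
Binary case is linear: z₁(K₁−1)(1+ψ₁(K₂−1)) + z₂(K₂−1)(1+ψ₁(K₁−1)) = 0
⇒ ψ₁ = [z₁(K₁−1)+z₂(K₂−1)] / [−(K₁−1)(K₂−1)] = 0.3944/1.6864 = 0.234
Drum-1 compositions:
  A: x = 0.215, y = 0.749
  B: x = 0.785, y = 0.251
Drum-2 feed = drum-1 liquid: z₂ = (0.2152, 0.7848).
Drum 2:
Material balance + equilibrium reduce to Σ zᵢ(Kᵢ−1)/(1+ψ₂(Kᵢ−1)) = 0.
g(0) = ΣzᵢKᵢ − 1 = 0.977 and g(1) = 1 − Σzᵢ/Kᵢ = -0.277, so a root lies in (0, 1).
Binary case is linear: z₁(K₁−1)(1+ψ₂(K₂−1)) + z₂(K₂−1)(1+ψ₂(K₁−1)) = 0
⇒ ψ₂ = [z₁(K₁−1)+z₂(K₂−1)] / [−(K₁−1)(K₂−1)] = 0.9771/2.1793 = 0.448
  A: x = 0.059, y = 0.407
  B: x = 0.941, y = 0.593

y_B (drum 2) = 0.593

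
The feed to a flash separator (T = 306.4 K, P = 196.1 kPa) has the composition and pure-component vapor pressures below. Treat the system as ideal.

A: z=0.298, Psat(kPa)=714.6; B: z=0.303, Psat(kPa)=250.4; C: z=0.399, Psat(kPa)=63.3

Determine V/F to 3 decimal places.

Raoult's law: Kᵢ = Pᵢˢᵃᵗ/P = Pᵢˢᵃᵗ/196.1.
  K_A = 714.6/196.1 = 3.64406, K_B = 250.4/196.1 = 1.27690, K_C = 63.3/196.1 = 0.32279
Newton iteration, V/F⁰ = 0.5:
  V/F = 0.500: g = 0.0045, g' = -0.823 → V/F = 0.505
Converged at V/F = 0.505.

V/F = 0.505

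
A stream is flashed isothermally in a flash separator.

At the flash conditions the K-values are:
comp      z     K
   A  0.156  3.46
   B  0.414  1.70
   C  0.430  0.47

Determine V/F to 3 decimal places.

Rachford–Rice: g(V/F) = Σ zᵢ(Kᵢ−1)/(1+V/F(Kᵢ−1)) = 0.
g(0) = ΣzᵢKᵢ − 1 = 0.446 and g(1) = 1 − Σzᵢ/Kᵢ = -0.204, so a root lies in (0, 1).
Newton–Raphson from V/F = 0.34:
  V/F = 0.340: g = 0.1651, g' = -0.592 → V/F = 0.619
  V/F = 0.619: g = 0.0152, g' = -0.515 → V/F = 0.648
Converged at V/F = 0.648.

V/F = 0.648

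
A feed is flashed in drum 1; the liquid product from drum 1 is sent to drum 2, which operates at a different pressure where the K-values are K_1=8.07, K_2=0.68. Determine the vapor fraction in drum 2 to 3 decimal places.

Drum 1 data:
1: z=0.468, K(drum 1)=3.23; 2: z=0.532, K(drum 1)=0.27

Drum 1:
Material balance + equilibrium reduce to Σ zᵢ(Kᵢ−1)/(1+ψ₁(Kᵢ−1)) = 0.
Feasibility: ΣzᵢKᵢ = 1.655, Σzᵢ/Kᵢ = 2.115 — both > 1, two phases present.
Newton iteration, ψ₁⁰ = 0.5:
  ψ₁ = 0.500: g = -0.1181, g' = -1.223 → ψ₁ = 0.403
Converged at ψ₁ = 0.403.
Drum-1 compositions:
  1: x = 0.247, y = 0.797
  2: x = 0.753, y = 0.203
Drum-2 feed = drum-1 liquid: z₂ = (0.2466, 0.7534).
Drum 2:
Rachford–Rice: g(ψ₂) = Σ zᵢ(Kᵢ−1)/(1+ψ₂(Kᵢ−1)) = 0.
g(0) = ΣzᵢKᵢ − 1 = 1.503 and g(1) = 1 − Σzᵢ/Kᵢ = -0.138, so a root lies in (0, 1).
Binary case is linear: z₁(K₁−1)(1+ψ₂(K₂−1)) + z₂(K₂−1)(1+ψ₂(K₁−1)) = 0
⇒ ψ₂ = [z₁(K₁−1)+z₂(K₂−1)] / [−(K₁−1)(K₂−1)] = 1.5025/2.2624 = 0.664
  1: x = 0.043, y = 0.349
  2: x = 0.957, y = 0.651

V/F (drum 2) = 0.664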